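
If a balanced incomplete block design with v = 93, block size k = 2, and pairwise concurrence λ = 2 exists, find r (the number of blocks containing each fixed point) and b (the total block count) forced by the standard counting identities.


Any 2-(v, k, λ) BIBD satisfies two necessary conditions:
  (i)  Each point sits in r blocks, and counting incidences through any fixed point gives r(k − 1) = λ(v − 1), so r = λ(v − 1)/(k − 1).
  (ii) Total incidences bk = vr, so b = vr/k.
Step 1: r = λ(v − 1)/(k − 1) = 2·(93 − 1)/(2 − 1) = 2·92/1 = 184/1 = 184.
Step 2: b = vr/k = 93·184/2 = 17112/2 = 8556.
Check integrality: r = 184 ∈ Z ✓, b = 8556 ∈ Z ✓.
(These identities are necessary conditions: they determine r and b for any design with these parameters, but do not by themselves prove that one exists.)

r = 184, b = 8556.


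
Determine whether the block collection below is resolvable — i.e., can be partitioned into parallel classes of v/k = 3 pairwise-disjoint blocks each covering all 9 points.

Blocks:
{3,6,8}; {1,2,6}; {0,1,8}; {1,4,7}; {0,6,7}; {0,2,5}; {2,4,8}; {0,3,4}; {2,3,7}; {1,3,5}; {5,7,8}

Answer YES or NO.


v = 9, block size k = 3, number of blocks = 11.
For resolvability, blocks must partition into parallel classes of size v/k = 3.
Total blocks must therefore be a multiple of 3: 11 = 3·3 + 2 ⇒ not divisible ✗.
Resolvable? NO.

NO


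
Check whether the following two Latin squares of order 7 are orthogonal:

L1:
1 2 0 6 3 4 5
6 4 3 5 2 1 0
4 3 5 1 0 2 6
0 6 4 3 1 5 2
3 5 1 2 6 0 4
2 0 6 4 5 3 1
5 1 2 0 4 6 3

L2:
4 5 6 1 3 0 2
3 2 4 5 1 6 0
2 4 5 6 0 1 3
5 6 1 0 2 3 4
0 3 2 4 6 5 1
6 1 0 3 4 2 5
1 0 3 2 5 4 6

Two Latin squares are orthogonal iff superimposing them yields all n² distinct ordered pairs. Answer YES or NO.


Form the n² = 49 superimposed pairs (L1[i][j], L2[i][j]), row by row (rows and columns indexed from 0):
row 0: (1,4) (2,5) (0,6) (6,1) (3,3) (4,0) (5,2)
row 1: (6,3) (4,2) (3,4) (5,5) (2,1) (1,6) (0,0)
row 2: (4,2) (3,4) (5,5) (1,6) (0,0) (2,1) (6,3)
row 3: (0,5) (6,6) (4,1) (3,0) (1,2) (5,3) (2,4)
row 4: (3,0) (5,3) (1,2) (2,4) (6,6) (0,5) (4,1)
row 5: (2,6) (0,1) (6,0) (4,3) (5,4) (3,2) (1,5)
row 6: (5,1) (1,0) (2,3) (0,2) (4,5) (6,4) (3,6)
Orthogonality requires all 49 pairs distinct.
But the pair (4,2) repeats: cell (1,1) has L1 = 4, L2 = 2, and cell (2,0) has L1 = 4, L2 = 2.
A repeated pair means some other pair never occurs (only 35 distinct pairs out of 49), so the squares are not orthogonal.
Conclusion: NO.

NO


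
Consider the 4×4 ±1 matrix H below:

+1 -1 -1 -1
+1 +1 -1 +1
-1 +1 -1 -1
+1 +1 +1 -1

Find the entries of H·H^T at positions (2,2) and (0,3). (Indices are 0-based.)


Row 0 of H: [1, -1, -1, -1].
Row 2 of H: [-1, 1, -1, -1].
Row 3 of H: [1, 1, 1, -1].
(H·H^T)[2][2] = Σ_j H[2][j]·H[2][j] = (-1)² + (1)² + (-1)² + (-1)² = 1 + 1 + 1 + 1 = 4.
(H·H^T)[0][3] = Σ_j H[0][j]·H[3][j] = (1)·(1) + (-1)·(1) + (-1)·(1) + (-1)·(-1) = 1 + -1 + -1 + 1 = 0.
So rows 0 and 3 are orthogonal; the diagonal entry equals n = 4.

(2,2) entry = 4; (0,3) entry = 0.


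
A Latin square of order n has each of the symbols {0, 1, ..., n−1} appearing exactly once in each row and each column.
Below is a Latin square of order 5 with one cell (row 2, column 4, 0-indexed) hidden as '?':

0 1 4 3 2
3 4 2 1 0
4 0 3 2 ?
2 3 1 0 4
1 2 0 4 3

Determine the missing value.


Row 2 contains symbols [0, 2, 3, 4] — missing [1].
Column 4 contains symbols [0, 2, 3, 4] — missing [1].
The missing symbol must appear in both missing sets; intersection = [1].
Therefore the hidden value is 1.

Missing value = 1.


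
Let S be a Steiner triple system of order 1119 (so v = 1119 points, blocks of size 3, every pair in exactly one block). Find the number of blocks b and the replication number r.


An STS(v) is a 2-(v, 3, 1) BIBD: block size k = 3, λ = 1.
Replication: r(k − 1) = λ(v − 1) ⇒ r·2 = 1119 − 1 = 1118 ⇒ r = 559.
Block count: b = v(v − 1)/6 = 1119·1118/6 = 1251042/6 = 208507.

r = 559, b = 208507.


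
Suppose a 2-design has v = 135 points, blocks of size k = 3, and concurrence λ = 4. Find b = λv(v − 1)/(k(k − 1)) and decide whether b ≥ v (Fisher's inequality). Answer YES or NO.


b = λv(v − 1)/(k(k − 1)) = 4·135·134/(3·2) = 72360/6 = 12060.
Compare with v = 135: b ≥ v, so Fisher's inequality holds.

YES


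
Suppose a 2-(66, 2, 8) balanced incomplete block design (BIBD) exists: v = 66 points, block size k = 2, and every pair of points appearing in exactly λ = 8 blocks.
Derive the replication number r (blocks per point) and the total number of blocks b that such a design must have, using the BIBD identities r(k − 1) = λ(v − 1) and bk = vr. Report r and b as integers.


Any 2-(v, k, λ) BIBD satisfies two necessary conditions:
  (i)  Each point sits in r blocks, and counting incidences through any fixed point gives r(k − 1) = λ(v − 1), so r = λ(v − 1)/(k − 1).
  (ii) Total incidences bk = vr, so b = vr/k.
Step 1: r = λ(v − 1)/(k − 1) = 8·(66 − 1)/(2 − 1) = 8·65/1 = 520/1 = 520.
Step 2: b = vr/k = 66·520/2 = 34320/2 = 17160.
Check integrality: r = 520 ∈ Z ✓, b = 17160 ∈ Z ✓.
(These identities are necessary conditions: they determine r and b for any design with these parameters, but do not by themselves prove that one exists.)

r = 520, b = 17160.


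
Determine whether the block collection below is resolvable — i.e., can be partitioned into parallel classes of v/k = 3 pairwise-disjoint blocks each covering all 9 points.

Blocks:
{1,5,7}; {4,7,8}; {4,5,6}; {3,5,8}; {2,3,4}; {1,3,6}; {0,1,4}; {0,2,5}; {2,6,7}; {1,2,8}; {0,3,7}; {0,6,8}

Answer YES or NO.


v = 9, block size k = 3, number of blocks = 12.
For resolvability, blocks must partition into parallel classes of size v/k = 3.
Total blocks must therefore be a multiple of 3: 12 = 3·4 + 0 ⇒ divisible ✓.
Greedy packing gives 4 candidate class(es). Each should be a full parallel class (size 3, covers all 9 points).
  Class 1 (3 blocks): {1,5,7}; {2,3,4}; {0,6,8}. Points covered: [0, 1, 2, 3, 4, 5, 6, 7, 8].
  Class 2 (3 blocks): {4,7,8}; {1,3,6}; {0,2,5}. Points covered: [0, 1, 2, 3, 4, 5, 6, 7, 8].
  Class 3 (3 blocks): {4,5,6}; {1,2,8}; {0,3,7}. Points covered: [0, 1, 2, 3, 4, 5, 6, 7, 8].
  Class 4 (3 blocks): {3,5,8}; {0,1,4}; {2,6,7}. Points covered: [0, 1, 2, 3, 4, 5, 6, 7, 8].
All classes full (size 3)? YES. All classes cover every point? YES.
Resolvable? YES.

YES


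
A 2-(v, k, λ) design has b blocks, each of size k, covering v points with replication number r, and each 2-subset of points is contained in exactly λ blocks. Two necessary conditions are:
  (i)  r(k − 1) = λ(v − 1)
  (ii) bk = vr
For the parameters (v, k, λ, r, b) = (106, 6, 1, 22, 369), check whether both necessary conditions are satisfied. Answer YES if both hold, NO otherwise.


Condition (i): r(k − 1) = 22·5 = 110; λ(v − 1) = 1·105 = 105. Match? NO.
Condition (ii): bk = 369·6 = 2214; vr = 106·22 = 2332. Match? NO.
Both conditions hold? NO.

NO


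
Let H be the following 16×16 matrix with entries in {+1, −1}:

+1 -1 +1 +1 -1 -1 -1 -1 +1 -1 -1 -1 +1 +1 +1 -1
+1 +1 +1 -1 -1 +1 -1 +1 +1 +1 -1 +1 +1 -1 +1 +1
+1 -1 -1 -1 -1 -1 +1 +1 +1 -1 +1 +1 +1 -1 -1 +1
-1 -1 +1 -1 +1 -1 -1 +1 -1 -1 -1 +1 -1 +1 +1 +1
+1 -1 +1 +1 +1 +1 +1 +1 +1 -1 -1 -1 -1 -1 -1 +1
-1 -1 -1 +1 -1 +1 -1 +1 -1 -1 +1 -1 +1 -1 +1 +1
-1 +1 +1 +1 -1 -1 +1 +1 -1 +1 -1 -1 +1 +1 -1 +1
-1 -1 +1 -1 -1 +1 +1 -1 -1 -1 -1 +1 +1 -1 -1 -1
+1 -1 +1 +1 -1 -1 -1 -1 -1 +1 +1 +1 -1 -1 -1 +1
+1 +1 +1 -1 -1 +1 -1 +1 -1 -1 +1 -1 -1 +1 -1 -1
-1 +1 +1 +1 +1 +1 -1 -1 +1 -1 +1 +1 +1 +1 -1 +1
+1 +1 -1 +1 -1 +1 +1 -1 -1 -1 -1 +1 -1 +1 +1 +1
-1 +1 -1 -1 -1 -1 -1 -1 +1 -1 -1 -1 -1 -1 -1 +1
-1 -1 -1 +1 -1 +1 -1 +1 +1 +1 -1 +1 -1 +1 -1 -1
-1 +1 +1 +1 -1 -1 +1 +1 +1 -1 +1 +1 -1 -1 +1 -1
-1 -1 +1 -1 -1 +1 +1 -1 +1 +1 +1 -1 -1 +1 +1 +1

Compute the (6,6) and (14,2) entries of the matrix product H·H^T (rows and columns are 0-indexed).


Row 2 of H: [1, -1, -1, -1, -1, -1, 1, 1, 1, -1, 1, 1, 1, -1, -1, 1].
Row 6 of H: [-1, 1, 1, 1, -1, -1, 1, 1, -1, 1, -1, -1, 1, 1, -1, 1].
Row 14 of H: [-1, 1, 1, 1, -1, -1, 1, 1, 1, -1, 1, 1, -1, -1, 1, -1].
(H·H^T)[6][6] = Σ_j H[6][j]·H[6][j] = (-1)² + (1)² + (1)² + (1)² + (-1)² + (-1)² + (1)² + (1)² + (-1)² + (1)² + (-1)² + (-1)² + (1)² + (1)² + (-1)² + (1)² = 1 + 1 + 1 + 1 + 1 + 1 + 1 + 1 + 1 + 1 + 1 + 1 + 1 + 1 + 1 + 1 = 16.
(H·H^T)[14][2] = Σ_j H[14][j]·H[2][j] = (-1)·(1) + (1)·(-1) + (1)·(-1) + (1)·(-1) + (-1)·(-1) + (-1)·(-1) + (1)·(1) + (1)·(1) + (1)·(1) + (-1)·(-1) + (1)·(1) + (1)·(1) + (-1)·(1) + (-1)·(-1) + (1)·(-1) + (-1)·(1) = -1 + -1 + -1 + -1 + 1 + 1 + 1 + 1 + 1 + 1 + 1 + 1 + -1 + 1 + -1 + -1 = 2.
Rows 14 and 2 are not orthogonal (dot product = 2 ≠ 0), so H is not a Hadamard matrix.

(6,6) entry = 16; (14,2) entry = 2.


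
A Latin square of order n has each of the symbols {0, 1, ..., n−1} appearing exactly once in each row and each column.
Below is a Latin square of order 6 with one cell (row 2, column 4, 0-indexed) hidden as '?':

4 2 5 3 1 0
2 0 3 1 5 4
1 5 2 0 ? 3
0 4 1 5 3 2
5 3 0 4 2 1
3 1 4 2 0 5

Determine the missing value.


Row 2 contains symbols [0, 1, 2, 3, 5] — missing [4].
Column 4 contains symbols [0, 1, 2, 3, 5] — missing [4].
The missing symbol must appear in both missing sets; intersection = [4].
Therefore the hidden value is 4.

Missing value = 4.


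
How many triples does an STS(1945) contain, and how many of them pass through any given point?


An STS(v) is a 2-(v, 3, 1) BIBD: block size k = 3, λ = 1.
Replication: r(k − 1) = λ(v − 1) ⇒ r·2 = 1945 − 1 = 1944 ⇒ r = 972.
Block count: b = v(v − 1)/6 = 1945·1944/6 = 3781080/6 = 630180.
(Check via bk = vr: 630180·3 = 1890540 = 1945·972 = 1890540 ✓.)

r = 972, b = 630180.


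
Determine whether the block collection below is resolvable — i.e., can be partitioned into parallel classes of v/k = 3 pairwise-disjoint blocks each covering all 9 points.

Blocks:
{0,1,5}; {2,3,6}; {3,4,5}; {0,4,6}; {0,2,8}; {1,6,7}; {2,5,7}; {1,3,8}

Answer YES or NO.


v = 9, block size k = 3, number of blocks = 8.
For resolvability, blocks must partition into parallel classes of size v/k = 3.
Total blocks must therefore be a multiple of 3: 8 = 3·2 + 2 ⇒ not divisible ✗.
Resolvable? NO.

NO


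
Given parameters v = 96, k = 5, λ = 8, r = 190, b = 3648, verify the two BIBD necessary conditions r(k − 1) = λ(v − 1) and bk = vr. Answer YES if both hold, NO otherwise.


Condition (i): r(k − 1) = 190·4 = 760; λ(v − 1) = 8·95 = 760. Match? YES.
Condition (ii): bk = 3648·5 = 18240; vr = 96·190 = 18240. Match? YES.
Both conditions hold? YES.

YES


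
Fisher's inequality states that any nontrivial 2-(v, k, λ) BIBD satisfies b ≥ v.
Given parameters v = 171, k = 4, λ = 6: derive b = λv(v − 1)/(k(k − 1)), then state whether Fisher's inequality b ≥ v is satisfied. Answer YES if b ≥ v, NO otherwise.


r = λ(v − 1)/(k − 1) = 6·170/3 = 340.
b = vr/k = 171·340/4 = 14535.
Fisher's inequality: b ≥ v ⇔ 14535 ≥ 171? YES.

YES


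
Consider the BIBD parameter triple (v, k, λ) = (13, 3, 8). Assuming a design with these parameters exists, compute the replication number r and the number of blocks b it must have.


Any 2-(v, k, λ) BIBD satisfies two necessary conditions:
  (i)  Each point sits in r blocks, and counting incidences through any fixed point gives r(k − 1) = λ(v − 1), so r = λ(v − 1)/(k − 1).
  (ii) Total incidences bk = vr, so b = vr/k.
Step 1: r = λ(v − 1)/(k − 1) = 8·(13 − 1)/(3 − 1) = 8·12/2 = 96/2 = 48.
Step 2: b = vr/k = 13·48/3 = 624/3 = 208.
Check integrality: r = 48 ∈ Z ✓, b = 208 ∈ Z ✓.
(These identities are necessary conditions: they determine r and b for any design with these parameters, but do not by themselves prove that one exists.)

r = 48, b = 208.


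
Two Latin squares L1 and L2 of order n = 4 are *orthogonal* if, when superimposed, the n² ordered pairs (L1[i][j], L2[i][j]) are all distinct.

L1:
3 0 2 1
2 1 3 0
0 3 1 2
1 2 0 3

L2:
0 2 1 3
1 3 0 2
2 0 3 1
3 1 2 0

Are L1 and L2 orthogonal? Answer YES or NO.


Form the n² = 16 superimposed pairs (L1[i][j], L2[i][j]), row by row (rows and columns indexed from 0):
row 0: (3,0) (0,2) (2,1) (1,3)
row 1: (2,1) (1,3) (3,0) (0,2)
row 2: (0,2) (3,0) (1,3) (2,1)
row 3: (1,3) (2,1) (0,2) (3,0)
Orthogonality requires all 16 pairs distinct.
But the pair (2,1) repeats: cell (0,2) has L1 = 2, L2 = 1, and cell (1,0) has L1 = 2, L2 = 1.
A repeated pair means some other pair never occurs (only 4 distinct pairs out of 16), so the squares are not orthogonal.
Conclusion: NO.

NO


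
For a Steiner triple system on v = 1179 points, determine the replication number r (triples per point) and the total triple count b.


An STS(v) is a 2-(v, 3, 1) BIBD: block size k = 3, λ = 1.
Replication: r(k − 1) = λ(v − 1) ⇒ r·2 = 1179 − 1 = 1178 ⇒ r = 589.
Block count: bk = vr ⇒ b·3 = 1179·589 = 694431 ⇒ b = 231477.

r = 589, b = 231477.


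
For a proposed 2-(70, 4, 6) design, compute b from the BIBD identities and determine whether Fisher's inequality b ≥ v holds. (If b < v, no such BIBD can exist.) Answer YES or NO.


b = λv(v − 1)/(k(k − 1)) = 6·70·69/(4·3) = 28980/12 = 2415.
Compare with v = 70: b ≥ v, so Fisher's inequality holds.

YES


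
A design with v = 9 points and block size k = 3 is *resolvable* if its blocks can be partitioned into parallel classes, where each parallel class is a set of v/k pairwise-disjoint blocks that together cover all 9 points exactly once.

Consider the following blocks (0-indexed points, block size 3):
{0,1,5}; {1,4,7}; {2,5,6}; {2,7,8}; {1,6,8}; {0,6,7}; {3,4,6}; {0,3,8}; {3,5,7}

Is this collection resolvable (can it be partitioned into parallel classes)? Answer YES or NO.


v = 9, block size k = 3, number of blocks = 9.
For resolvability, blocks must partition into parallel classes of size v/k = 3.
Total blocks must therefore be a multiple of 3: 9 = 3·3 + 0 ⇒ divisible ✓.
Consider block {1,6,8}. The only other block(s) in the collection disjoint from it are {3,5,7} — just 1 block(s). Any parallel class containing {1,6,8} would need 2 other blocks each disjoint from it, so no parallel class of size 3 can contain {1,6,8}.
Since every block must belong to some parallel class in a resolution, the collection cannot be partitioned into parallel classes.
Resolvable? NO.

NO


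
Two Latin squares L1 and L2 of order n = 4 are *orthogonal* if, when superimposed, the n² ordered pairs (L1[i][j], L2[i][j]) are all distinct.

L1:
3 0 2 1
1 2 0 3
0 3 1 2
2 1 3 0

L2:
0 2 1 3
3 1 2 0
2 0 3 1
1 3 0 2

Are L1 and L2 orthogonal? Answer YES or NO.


Form the n² = 16 superimposed pairs (L1[i][j], L2[i][j]), row by row (rows and columns indexed from 0):
row 0: (3,0) (0,2) (2,1) (1,3)
row 1: (1,3) (2,1) (0,2) (3,0)
row 2: (0,2) (3,0) (1,3) (2,1)
row 3: (2,1) (1,3) (3,0) (0,2)
Orthogonality requires all 16 pairs distinct.
But the pair (1,3) repeats: cell (0,3) has L1 = 1, L2 = 3, and cell (1,0) has L1 = 1, L2 = 3.
A repeated pair means some other pair never occurs (only 4 distinct pairs out of 16), so the squares are not orthogonal.
Conclusion: NO.

NO


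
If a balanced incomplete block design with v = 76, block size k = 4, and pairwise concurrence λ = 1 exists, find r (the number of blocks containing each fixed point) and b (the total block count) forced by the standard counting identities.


Any 2-(v, k, λ) BIBD satisfies two necessary conditions:
  (i)  Each point sits in r blocks, and counting incidences through any fixed point gives r(k − 1) = λ(v − 1), so r = λ(v − 1)/(k − 1).
  (ii) Total incidences bk = vr, so b = vr/k.
Step 1: r = λ(v − 1)/(k − 1) = 1·(76 − 1)/(4 − 1) = 1·75/3 = 75/3 = 25.
Step 2: b = vr/k = 76·25/4 = 1900/4 = 475.
Check integrality: r = 25 ∈ Z ✓, b = 475 ∈ Z ✓.
(These identities are necessary conditions: they determine r and b for any design with these parameters, but do not by themselves prove that one exists.)

r = 25, b = 475.


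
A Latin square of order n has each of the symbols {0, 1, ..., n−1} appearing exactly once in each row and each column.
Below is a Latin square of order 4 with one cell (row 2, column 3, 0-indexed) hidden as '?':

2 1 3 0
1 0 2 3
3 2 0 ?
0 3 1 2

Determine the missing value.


Row 2 contains symbols [0, 2, 3] — missing [1].
Column 3 contains symbols [0, 2, 3] — missing [1].
The missing symbol must appear in both missing sets; intersection = [1].
Therefore the hidden value is 1.

Missing value = 1.


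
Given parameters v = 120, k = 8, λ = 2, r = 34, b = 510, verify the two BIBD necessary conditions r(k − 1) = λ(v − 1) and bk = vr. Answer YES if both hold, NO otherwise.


Condition (i): r(k − 1) = 34·7 = 238; λ(v − 1) = 2·119 = 238. Match? YES.
Condition (ii): bk = 510·8 = 4080; vr = 120·34 = 4080. Match? YES.
Both conditions hold? YES.

YES


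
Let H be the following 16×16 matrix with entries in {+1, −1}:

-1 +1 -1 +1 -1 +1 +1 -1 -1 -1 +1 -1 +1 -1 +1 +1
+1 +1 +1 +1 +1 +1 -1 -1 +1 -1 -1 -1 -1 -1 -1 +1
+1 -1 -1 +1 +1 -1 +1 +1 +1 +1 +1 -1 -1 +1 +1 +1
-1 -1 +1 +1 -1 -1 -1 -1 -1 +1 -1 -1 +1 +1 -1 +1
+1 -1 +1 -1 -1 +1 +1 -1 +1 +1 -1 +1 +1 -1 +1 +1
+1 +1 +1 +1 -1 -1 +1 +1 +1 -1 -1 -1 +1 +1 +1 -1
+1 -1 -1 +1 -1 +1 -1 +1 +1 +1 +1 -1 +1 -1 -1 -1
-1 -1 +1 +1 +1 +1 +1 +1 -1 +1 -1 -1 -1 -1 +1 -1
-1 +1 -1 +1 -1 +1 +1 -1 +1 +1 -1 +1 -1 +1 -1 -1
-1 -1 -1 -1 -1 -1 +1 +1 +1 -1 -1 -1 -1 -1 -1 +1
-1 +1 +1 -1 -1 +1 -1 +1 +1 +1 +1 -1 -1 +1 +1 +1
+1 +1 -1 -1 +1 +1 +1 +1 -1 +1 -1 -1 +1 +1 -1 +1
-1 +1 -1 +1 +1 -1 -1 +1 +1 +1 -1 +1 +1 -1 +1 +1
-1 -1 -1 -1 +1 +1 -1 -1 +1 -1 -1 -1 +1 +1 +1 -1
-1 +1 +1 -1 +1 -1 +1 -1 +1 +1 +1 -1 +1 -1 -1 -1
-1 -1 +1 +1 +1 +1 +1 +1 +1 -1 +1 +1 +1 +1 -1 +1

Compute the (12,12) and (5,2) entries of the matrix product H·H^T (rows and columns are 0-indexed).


Row 2 of H: [1, -1, -1, 1, 1, -1, 1, 1, 1, 1, 1, -1, -1, 1, 1, 1].
Row 5 of H: [1, 1, 1, 1, -1, -1, 1, 1, 1, -1, -1, -1, 1, 1, 1, -1].
Row 12 of H: [-1, 1, -1, 1, 1, -1, -1, 1, 1, 1, -1, 1, 1, -1, 1, 1].
(H·H^T)[12][12] = Σ_j H[12][j]·H[12][j] = (-1)² + (1)² + (-1)² + (1)² + (1)² + (-1)² + (-1)² + (1)² + (1)² + (1)² + (-1)² + (1)² + (1)² + (-1)² + (1)² + (1)² = 1 + 1 + 1 + 1 + 1 + 1 + 1 + 1 + 1 + 1 + 1 + 1 + 1 + 1 + 1 + 1 = 16.
(H·H^T)[5][2] = Σ_j H[5][j]·H[2][j] = (1)·(1) + (1)·(-1) + (1)·(-1) + (1)·(1) + (-1)·(1) + (-1)·(-1) + (1)·(1) + (1)·(1) + (1)·(1) + (-1)·(1) + (-1)·(1) + (-1)·(-1) + (1)·(-1) + (1)·(1) + (1)·(1) + (-1)·(1) = 1 + -1 + -1 + 1 + -1 + 1 + 1 + 1 + 1 + -1 + -1 + 1 + -1 + 1 + 1 + -1 = 2.
Rows 5 and 2 are not orthogonal (dot product = 2 ≠ 0), so H is not a Hadamard matrix.

(12,12) entry = 16; (5,2) entry = 2.


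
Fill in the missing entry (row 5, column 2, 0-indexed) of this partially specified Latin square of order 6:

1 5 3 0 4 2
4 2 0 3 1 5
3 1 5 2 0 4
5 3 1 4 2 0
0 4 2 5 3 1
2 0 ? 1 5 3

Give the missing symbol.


Row 5 contains symbols [0, 1, 2, 3, 5] — missing [4].
Column 2 contains symbols [0, 1, 2, 3, 5] — missing [4].
The missing symbol must appear in both missing sets; intersection = [4].
Therefore the hidden value is 4.

Missing value = 4.


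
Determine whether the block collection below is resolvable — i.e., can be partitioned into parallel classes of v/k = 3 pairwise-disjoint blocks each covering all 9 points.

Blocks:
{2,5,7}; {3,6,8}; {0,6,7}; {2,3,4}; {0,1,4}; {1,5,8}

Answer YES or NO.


v = 9, block size k = 3, number of blocks = 6.
For resolvability, blocks must partition into parallel classes of size v/k = 3.
Total blocks must therefore be a multiple of 3: 6 = 3·2 + 0 ⇒ divisible ✓.
Greedy packing gives 2 candidate class(es). Each should be a full parallel class (size 3, covers all 9 points).
  Class 1 (3 blocks): {2,5,7}; {3,6,8}; {0,1,4}. Points covered: [0, 1, 2, 3, 4, 5, 6, 7, 8].
  Class 2 (3 blocks): {0,6,7}; {2,3,4}; {1,5,8}. Points covered: [0, 1, 2, 3, 4, 5, 6, 7, 8].
All classes full (size 3)? YES. All classes cover every point? YES.
Resolvable? YES.

YES


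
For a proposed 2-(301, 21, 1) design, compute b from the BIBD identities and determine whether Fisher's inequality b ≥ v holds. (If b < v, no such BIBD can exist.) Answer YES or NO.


b = λv(v − 1)/(k(k − 1)) = 1·301·300/(21·20) = 90300/420 = 215.
Compare with v = 301: b < v, so Fisher's inequality fails.

NO


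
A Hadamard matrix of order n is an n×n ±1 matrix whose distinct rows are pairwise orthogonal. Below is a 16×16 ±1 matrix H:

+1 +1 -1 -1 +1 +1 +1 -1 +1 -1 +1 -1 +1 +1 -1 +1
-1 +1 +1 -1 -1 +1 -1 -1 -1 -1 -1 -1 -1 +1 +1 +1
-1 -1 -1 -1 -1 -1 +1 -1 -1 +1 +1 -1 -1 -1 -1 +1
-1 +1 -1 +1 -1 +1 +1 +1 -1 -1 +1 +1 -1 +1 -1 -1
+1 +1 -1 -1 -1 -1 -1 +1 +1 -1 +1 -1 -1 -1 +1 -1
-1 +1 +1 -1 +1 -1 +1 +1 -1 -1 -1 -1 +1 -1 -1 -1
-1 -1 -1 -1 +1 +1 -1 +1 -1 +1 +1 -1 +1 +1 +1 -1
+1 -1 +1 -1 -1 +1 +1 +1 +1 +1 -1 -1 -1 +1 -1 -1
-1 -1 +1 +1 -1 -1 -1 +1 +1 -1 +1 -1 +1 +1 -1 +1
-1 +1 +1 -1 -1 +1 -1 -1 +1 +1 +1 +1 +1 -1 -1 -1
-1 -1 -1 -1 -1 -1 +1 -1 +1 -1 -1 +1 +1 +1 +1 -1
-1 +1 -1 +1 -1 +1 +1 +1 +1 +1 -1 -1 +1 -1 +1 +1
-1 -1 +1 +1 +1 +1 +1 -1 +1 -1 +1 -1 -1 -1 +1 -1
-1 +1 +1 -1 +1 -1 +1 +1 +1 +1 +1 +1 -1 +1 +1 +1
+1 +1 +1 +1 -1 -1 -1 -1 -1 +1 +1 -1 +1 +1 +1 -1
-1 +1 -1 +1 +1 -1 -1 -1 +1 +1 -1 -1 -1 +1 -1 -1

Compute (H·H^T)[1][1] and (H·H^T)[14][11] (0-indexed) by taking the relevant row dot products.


Row 1 of H: [-1, 1, 1, -1, -1, 1, -1, -1, -1, -1, -1, -1, -1, 1, 1, 1].
Row 11 of H: [-1, 1, -1, 1, -1, 1, 1, 1, 1, 1, -1, -1, 1, -1, 1, 1].
Row 14 of H: [1, 1, 1, 1, -1, -1, -1, -1, -1, 1, 1, -1, 1, 1, 1, -1].
(H·H^T)[1][1] = Σ_j H[1][j]·H[1][j] = (-1)² + (1)² + (1)² + (-1)² + (-1)² + (1)² + (-1)² + (-1)² + (-1)² + (-1)² + (-1)² + (-1)² + (-1)² + (1)² + (1)² + (1)² = 1 + 1 + 1 + 1 + 1 + 1 + 1 + 1 + 1 + 1 + 1 + 1 + 1 + 1 + 1 + 1 = 16.
(H·H^T)[14][11] = Σ_j H[14][j]·H[11][j] = (1)·(-1) + (1)·(1) + (1)·(-1) + (1)·(1) + (-1)·(-1) + (-1)·(1) + (-1)·(1) + (-1)·(1) + (-1)·(1) + (1)·(1) + (1)·(-1) + (-1)·(-1) + (1)·(1) + (1)·(-1) + (1)·(1) + (-1)·(1) = -1 + 1 + -1 + 1 + 1 + -1 + -1 + -1 + -1 + 1 + -1 + 1 + 1 + -1 + 1 + -1 = -2.
Rows 14 and 11 are not orthogonal (dot product = -2 ≠ 0), so H is not a Hadamard matrix.

(1,1) entry = 16; (14,11) entry = -2.


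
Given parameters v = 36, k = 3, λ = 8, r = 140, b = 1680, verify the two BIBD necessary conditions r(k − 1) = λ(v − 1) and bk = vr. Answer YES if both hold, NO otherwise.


Condition (i): r(k − 1) = 140·2 = 280; λ(v − 1) = 8·35 = 280. Match? YES.
Condition (ii): bk = 1680·3 = 5040; vr = 36·140 = 5040. Match? YES.
Both conditions hold? YES.

YES


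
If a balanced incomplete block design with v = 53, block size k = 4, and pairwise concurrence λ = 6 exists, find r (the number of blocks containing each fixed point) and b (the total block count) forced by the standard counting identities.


Any 2-(v, k, λ) BIBD satisfies two necessary conditions:
  (i)  Each point sits in r blocks, and counting incidences through any fixed point gives r(k − 1) = λ(v − 1), so r = λ(v − 1)/(k − 1).
  (ii) Total incidences bk = vr, so b = vr/k.
Step 1: r = λ(v − 1)/(k − 1) = 6·(53 − 1)/(4 − 1) = 6·52/3 = 312/3 = 104.
Step 2: b = vr/k = 53·104/4 = 5512/4 = 1378.
Check integrality: r = 104 ∈ Z ✓, b = 1378 ∈ Z ✓.
(These identities are necessary conditions: they determine r and b for any design with these parameters, but do not by themselves prove that one exists.)

r = 104, b = 1378.


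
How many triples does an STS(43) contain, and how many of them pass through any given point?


An STS(v) is a 2-(v, 3, 1) BIBD: block size k = 3, λ = 1.
Replication: r(k − 1) = λ(v − 1) ⇒ r·2 = 43 − 1 = 42 ⇒ r = 21.
Block count: bk = vr ⇒ b·3 = 43·21 = 903 ⇒ b = 301.

r = 21, b = 301.


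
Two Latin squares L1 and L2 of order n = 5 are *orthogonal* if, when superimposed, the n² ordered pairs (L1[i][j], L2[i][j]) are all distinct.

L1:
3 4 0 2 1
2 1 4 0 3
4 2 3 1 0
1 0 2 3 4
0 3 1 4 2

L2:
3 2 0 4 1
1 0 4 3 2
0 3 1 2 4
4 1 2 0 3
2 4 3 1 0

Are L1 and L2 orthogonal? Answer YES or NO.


Form the n² = 25 superimposed pairs (L1[i][j], L2[i][j]), row by row (rows and columns indexed from 0):
row 0: (3,3) (4,2) (0,0) (2,4) (1,1)
row 1: (2,1) (1,0) (4,4) (0,3) (3,2)
row 2: (4,0) (2,3) (3,1) (1,2) (0,4)
row 3: (1,4) (0,1) (2,2) (3,0) (4,3)
row 4: (0,2) (3,4) (1,3) (4,1) (2,0)
Orthogonality requires all 25 pairs distinct.
Check by first coordinate: for each symbol s of L1, list the L2 entries in the n cells where L1 = s; they must all differ.
  L1 = 0: L2 entries (in reading order) 0, 3, 4, 1, 2 — all 5 distinct ✓
  L1 = 1: L2 entries (in reading order) 1, 0, 2, 4, 3 — all 5 distinct ✓
  L1 = 2: L2 entries (in reading order) 4, 1, 3, 2, 0 — all 5 distinct ✓
  L1 = 3: L2 entries (in reading order) 3, 2, 1, 0, 4 — all 5 distinct ✓
  L1 = 4: L2 entries (in reading order) 2, 4, 0, 3, 1 — all 5 distinct ✓
Every symbol of L1 meets every symbol of L2 exactly once, so all 25 pairs are distinct (25 of 25).
Conclusion: YES.

YES


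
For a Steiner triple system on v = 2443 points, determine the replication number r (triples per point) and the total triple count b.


An STS(v) is a 2-(v, 3, 1) BIBD: block size k = 3, λ = 1.
Replication: r(k − 1) = λ(v − 1) ⇒ r·2 = 2443 − 1 = 2442 ⇒ r = 1221.
Block count: b = v(v − 1)/6 = 2443·2442/6 = 5965806/6 = 994301.

r = 1221, b = 994301.


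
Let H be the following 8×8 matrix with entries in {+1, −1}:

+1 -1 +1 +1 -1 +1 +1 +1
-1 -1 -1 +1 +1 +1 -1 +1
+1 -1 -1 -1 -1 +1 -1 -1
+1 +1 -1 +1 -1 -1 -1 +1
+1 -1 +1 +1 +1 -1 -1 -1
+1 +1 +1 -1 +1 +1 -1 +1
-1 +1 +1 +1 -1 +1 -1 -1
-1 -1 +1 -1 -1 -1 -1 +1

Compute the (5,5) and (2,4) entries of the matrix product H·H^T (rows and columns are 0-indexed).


Row 2 of H: [1, -1, -1, -1, -1, 1, -1, -1].
Row 4 of H: [1, -1, 1, 1, 1, -1, -1, -1].
Row 5 of H: [1, 1, 1, -1, 1, 1, -1, 1].
(H·H^T)[5][5] = Σ_j H[5][j]·H[5][j] = (1)² + (1)² + (1)² + (-1)² + (1)² + (1)² + (-1)² + (1)² = 1 + 1 + 1 + 1 + 1 + 1 + 1 + 1 = 8.
(H·H^T)[2][4] = Σ_j H[2][j]·H[4][j] = (1)·(1) + (-1)·(-1) + (-1)·(1) + (-1)·(1) + (-1)·(1) + (1)·(-1) + (-1)·(-1) + (-1)·(-1) = 1 + 1 + -1 + -1 + -1 + -1 + 1 + 1 = 0.
So rows 2 and 4 are orthogonal; the diagonal entry equals n = 8.

(5,5) entry = 8; (2,4) entry = 0.


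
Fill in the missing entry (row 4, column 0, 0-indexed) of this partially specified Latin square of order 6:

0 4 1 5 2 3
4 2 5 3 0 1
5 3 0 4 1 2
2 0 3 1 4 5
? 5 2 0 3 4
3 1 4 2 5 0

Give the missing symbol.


Row 4 contains symbols [0, 2, 3, 4, 5] — missing [1].
Column 0 contains symbols [0, 2, 3, 4, 5] — missing [1].
The missing symbol must appear in both missing sets; intersection = [1].
Therefore the hidden value is 1.

Missing value = 1.


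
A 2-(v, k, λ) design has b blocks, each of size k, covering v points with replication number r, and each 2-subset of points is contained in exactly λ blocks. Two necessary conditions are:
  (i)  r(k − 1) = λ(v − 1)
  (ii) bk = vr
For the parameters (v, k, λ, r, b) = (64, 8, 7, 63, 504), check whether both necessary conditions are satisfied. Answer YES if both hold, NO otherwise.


Condition (i): r(k − 1) = 63·7 = 441; λ(v − 1) = 7·63 = 441. Match? YES.
Condition (ii): bk = 504·8 = 4032; vr = 64·63 = 4032. Match? YES.
Both conditions hold? YES.

YES


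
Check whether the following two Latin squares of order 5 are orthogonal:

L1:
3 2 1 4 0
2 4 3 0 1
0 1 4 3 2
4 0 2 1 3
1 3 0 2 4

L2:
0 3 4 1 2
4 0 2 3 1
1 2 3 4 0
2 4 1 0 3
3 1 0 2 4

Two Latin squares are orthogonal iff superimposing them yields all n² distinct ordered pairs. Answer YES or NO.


Form the n² = 25 superimposed pairs (L1[i][j], L2[i][j]), row by row (rows and columns indexed from 0):
row 0: (3,0) (2,3) (1,4) (4,1) (0,2)
row 1: (2,4) (4,0) (3,2) (0,3) (1,1)
row 2: (0,1) (1,2) (4,3) (3,4) (2,0)
row 3: (4,2) (0,4) (2,1) (1,0) (3,3)
row 4: (1,3) (3,1) (0,0) (2,2) (4,4)
Orthogonality requires all 25 pairs distinct.
Check by first coordinate: for each symbol s of L1, list the L2 entries in the n cells where L1 = s; they must all differ.
  L1 = 0: L2 entries (in reading order) 2, 3, 1, 4, 0 — all 5 distinct ✓
  L1 = 1: L2 entries (in reading order) 4, 1, 2, 0, 3 — all 5 distinct ✓
  L1 = 2: L2 entries (in reading order) 3, 4, 0, 1, 2 — all 5 distinct ✓
  L1 = 3: L2 entries (in reading order) 0, 2, 4, 3, 1 — all 5 distinct ✓
  L1 = 4: L2 entries (in reading order) 1, 0, 3, 2, 4 — all 5 distinct ✓
Every symbol of L1 meets every symbol of L2 exactly once, so all 25 pairs are distinct (25 of 25).
Conclusion: YES.

YES


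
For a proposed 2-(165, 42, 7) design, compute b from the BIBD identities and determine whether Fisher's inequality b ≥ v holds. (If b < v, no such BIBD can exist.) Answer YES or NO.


r = λ(v − 1)/(k − 1) = 7·164/41 = 28.
b = vr/k = 165·28/42 = 110.
Fisher's inequality: b ≥ v ⇔ 110 ≥ 165? NO.

NO


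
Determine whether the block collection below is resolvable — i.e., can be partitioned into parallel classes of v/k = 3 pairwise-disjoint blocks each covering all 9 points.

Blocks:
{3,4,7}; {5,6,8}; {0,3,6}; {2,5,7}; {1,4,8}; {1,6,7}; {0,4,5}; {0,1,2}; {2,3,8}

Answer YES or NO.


v = 9, block size k = 3, number of blocks = 9.
For resolvability, blocks must partition into parallel classes of size v/k = 3.
Total blocks must therefore be a multiple of 3: 9 = 3·3 + 0 ⇒ divisible ✓.
Greedy packing gives 3 candidate class(es). Each should be a full parallel class (size 3, covers all 9 points).
  Class 1 (3 blocks): {3,4,7}; {5,6,8}; {0,1,2}. Points covered: [0, 1, 2, 3, 4, 5, 6, 7, 8].
  Class 2 (3 blocks): {0,3,6}; {2,5,7}; {1,4,8}. Points covered: [0, 1, 2, 3, 4, 5, 6, 7, 8].
  Class 3 (3 blocks): {1,6,7}; {0,4,5}; {2,3,8}. Points covered: [0, 1, 2, 3, 4, 5, 6, 7, 8].
All classes full (size 3)? YES. All classes cover every point? YES.
Resolvable? YES.

YES


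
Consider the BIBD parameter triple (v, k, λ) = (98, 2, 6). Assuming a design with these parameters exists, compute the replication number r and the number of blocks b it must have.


Any 2-(v, k, λ) BIBD satisfies two necessary conditions:
  (i)  Each point sits in r blocks, and counting incidences through any fixed point gives r(k − 1) = λ(v − 1), so r = λ(v − 1)/(k − 1).
  (ii) Total incidences bk = vr, so b = vr/k.
Step 1: r = λ(v − 1)/(k − 1) = 6·(98 − 1)/(2 − 1) = 6·97/1 = 582/1 = 582.
Step 2: b = vr/k = 98·582/2 = 57036/2 = 28518.
Check integrality: r = 582 ∈ Z ✓, b = 28518 ∈ Z ✓.
(These identities are necessary conditions: they determine r and b for any design with these parameters, but do not by themselves prove that one exists.)

r = 582, b = 28518.


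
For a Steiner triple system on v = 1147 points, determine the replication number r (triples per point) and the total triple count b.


An STS(v) is a 2-(v, 3, 1) BIBD: block size k = 3, λ = 1.
Replication: r(k − 1) = λ(v − 1) ⇒ r·2 = 1147 − 1 = 1146 ⇒ r = 573.
Block count: b = v(v − 1)/6 = 1147·1146/6 = 1314462/6 = 219077.
(Check via bk = vr: 219077·3 = 657231 = 1147·573 = 657231 ✓.)

r = 573, b = 219077.


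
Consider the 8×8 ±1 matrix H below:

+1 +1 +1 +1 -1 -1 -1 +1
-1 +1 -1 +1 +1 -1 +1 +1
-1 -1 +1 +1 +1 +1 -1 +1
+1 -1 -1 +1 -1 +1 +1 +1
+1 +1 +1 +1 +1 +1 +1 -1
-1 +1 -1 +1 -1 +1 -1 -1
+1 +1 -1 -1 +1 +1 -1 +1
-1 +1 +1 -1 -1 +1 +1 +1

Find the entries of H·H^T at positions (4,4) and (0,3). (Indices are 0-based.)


Row 0 of H: [1, 1, 1, 1, -1, -1, -1, 1].
Row 3 of H: [1, -1, -1, 1, -1, 1, 1, 1].
Row 4 of H: [1, 1, 1, 1, 1, 1, 1, -1].
(H·H^T)[4][4] = Σ_j H[4][j]·H[4][j] = (1)² + (1)² + (1)² + (1)² + (1)² + (1)² + (1)² + (-1)² = 1 + 1 + 1 + 1 + 1 + 1 + 1 + 1 = 8.
(H·H^T)[0][3] = Σ_j H[0][j]·H[3][j] = (1)·(1) + (1)·(-1) + (1)·(-1) + (1)·(1) + (-1)·(-1) + (-1)·(1) + (-1)·(1) + (1)·(1) = 1 + -1 + -1 + 1 + 1 + -1 + -1 + 1 = 0.
So rows 0 and 3 are orthogonal; the diagonal entry equals n = 8.

(4,4) entry = 8; (0,3) entry = 0.


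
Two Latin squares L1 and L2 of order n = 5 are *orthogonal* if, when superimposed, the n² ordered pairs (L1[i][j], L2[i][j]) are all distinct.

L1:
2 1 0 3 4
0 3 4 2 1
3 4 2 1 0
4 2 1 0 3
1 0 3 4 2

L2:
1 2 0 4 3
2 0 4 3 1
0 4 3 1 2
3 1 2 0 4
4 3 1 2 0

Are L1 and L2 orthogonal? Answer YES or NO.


Form the n² = 25 superimposed pairs (L1[i][j], L2[i][j]), row by row (rows and columns indexed from 0):
row 0: (2,1) (1,2) (0,0) (3,4) (4,3)
row 1: (0,2) (3,0) (4,4) (2,3) (1,1)
row 2: (3,0) (4,4) (2,3) (1,1) (0,2)
row 3: (4,3) (2,1) (1,2) (0,0) (3,4)
row 4: (1,4) (0,3) (3,1) (4,2) (2,0)
Orthogonality requires all 25 pairs distinct.
But the pair (3,0) repeats: cell (1,1) has L1 = 3, L2 = 0, and cell (2,0) has L1 = 3, L2 = 0.
A repeated pair means some other pair never occurs (only 15 distinct pairs out of 25), so the squares are not orthogonal.
Conclusion: NO.

NO


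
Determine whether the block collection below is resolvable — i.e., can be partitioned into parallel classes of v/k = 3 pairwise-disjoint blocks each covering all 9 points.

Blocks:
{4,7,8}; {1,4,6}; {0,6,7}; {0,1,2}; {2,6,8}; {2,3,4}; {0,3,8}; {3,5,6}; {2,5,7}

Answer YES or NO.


v = 9, block size k = 3, number of blocks = 9.
For resolvability, blocks must partition into parallel classes of size v/k = 3.
Total blocks must therefore be a multiple of 3: 9 = 3·3 + 0 ⇒ divisible ✓.
Consider block {0,6,7}. The only other block(s) in the collection disjoint from it are {2,3,4} — just 1 block(s). Any parallel class containing {0,6,7} would need 2 other blocks each disjoint from it, so no parallel class of size 3 can contain {0,6,7}.
Since every block must belong to some parallel class in a resolution, the collection cannot be partitioned into parallel classes.
Resolvable? NO.

NO


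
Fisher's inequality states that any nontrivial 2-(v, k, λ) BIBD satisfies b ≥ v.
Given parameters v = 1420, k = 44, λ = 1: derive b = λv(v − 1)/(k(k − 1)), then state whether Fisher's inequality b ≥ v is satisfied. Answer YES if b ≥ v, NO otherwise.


r = λ(v − 1)/(k − 1) = 1·1419/43 = 33.
b = vr/k = 1420·33/44 = 1065.
Fisher's inequality: b ≥ v ⇔ 1065 ≥ 1420? NO.

NO


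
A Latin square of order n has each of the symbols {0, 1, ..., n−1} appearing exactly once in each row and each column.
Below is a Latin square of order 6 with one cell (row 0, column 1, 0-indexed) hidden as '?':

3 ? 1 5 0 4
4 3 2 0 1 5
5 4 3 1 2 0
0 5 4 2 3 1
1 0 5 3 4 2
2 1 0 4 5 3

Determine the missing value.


Row 0 contains symbols [0, 1, 3, 4, 5] — missing [2].
Column 1 contains symbols [0, 1, 3, 4, 5] — missing [2].
The missing symbol must appear in both missing sets; intersection = [2].
Therefore the hidden value is 2.

Missing value = 2.


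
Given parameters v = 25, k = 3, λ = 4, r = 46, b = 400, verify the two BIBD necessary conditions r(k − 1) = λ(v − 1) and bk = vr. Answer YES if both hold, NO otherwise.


Condition (i): r(k − 1) = 46·2 = 92; λ(v − 1) = 4·24 = 96. Match? NO.
Condition (ii): bk = 400·3 = 1200; vr = 25·46 = 1150. Match? NO.
Both conditions hold? NO.

NO


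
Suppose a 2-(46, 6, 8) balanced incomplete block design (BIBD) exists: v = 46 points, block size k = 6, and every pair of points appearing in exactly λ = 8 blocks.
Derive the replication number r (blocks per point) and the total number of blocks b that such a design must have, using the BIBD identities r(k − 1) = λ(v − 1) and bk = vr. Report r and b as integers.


Any 2-(v, k, λ) BIBD satisfies two necessary conditions:
  (i)  Each point sits in r blocks, and counting incidences through any fixed point gives r(k − 1) = λ(v − 1), so r = λ(v − 1)/(k − 1).
  (ii) Total incidences bk = vr, so b = vr/k.
Step 1: r = λ(v − 1)/(k − 1) = 8·(46 − 1)/(6 − 1) = 8·45/5 = 360/5 = 72.
Step 2: b = vr/k = 46·72/6 = 3312/6 = 552.
Check integrality: r = 72 ∈ Z ✓, b = 552 ∈ Z ✓.
(These identities are necessary conditions: they determine r and b for any design with these parameters, but do not by themselves prove that one exists.)

r = 72, b = 552.


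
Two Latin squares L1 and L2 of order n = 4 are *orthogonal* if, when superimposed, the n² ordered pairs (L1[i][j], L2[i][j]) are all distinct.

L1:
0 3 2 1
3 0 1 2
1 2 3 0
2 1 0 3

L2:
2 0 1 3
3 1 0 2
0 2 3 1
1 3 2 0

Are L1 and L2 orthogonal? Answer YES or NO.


Form the n² = 16 superimposed pairs (L1[i][j], L2[i][j]), row by row (rows and columns indexed from 0):
row 0: (0,2) (3,0) (2,1) (1,3)
row 1: (3,3) (0,1) (1,0) (2,2)
row 2: (1,0) (2,2) (3,3) (0,1)
row 3: (2,1) (1,3) (0,2) (3,0)
Orthogonality requires all 16 pairs distinct.
But the pair (1,0) repeats: cell (1,2) has L1 = 1, L2 = 0, and cell (2,0) has L1 = 1, L2 = 0.
A repeated pair means some other pair never occurs (only 8 distinct pairs out of 16), so the squares are not orthogonal.
Conclusion: NO.

NO


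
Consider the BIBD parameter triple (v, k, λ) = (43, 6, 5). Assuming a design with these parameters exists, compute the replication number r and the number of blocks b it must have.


Any 2-(v, k, λ) BIBD satisfies two necessary conditions:
  (i)  Each point sits in r blocks, and counting incidences through any fixed point gives r(k − 1) = λ(v − 1), so r = λ(v − 1)/(k − 1).
  (ii) Total incidences bk = vr, so b = vr/k.
Step 1: r = λ(v − 1)/(k − 1) = 5·(43 − 1)/(6 − 1) = 5·42/5 = 210/5 = 42.
Step 2: b = vr/k = 43·42/6 = 1806/6 = 301.
Check integrality: r = 42 ∈ Z ✓, b = 301 ∈ Z ✓.
(These identities are necessary conditions: they determine r and b for any design with these parameters, but do not by themselves prove that one exists.)

r = 42, b = 301.


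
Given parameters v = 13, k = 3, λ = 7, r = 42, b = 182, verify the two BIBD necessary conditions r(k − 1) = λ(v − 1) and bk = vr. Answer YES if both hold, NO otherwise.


Condition (i): r(k − 1) = 42·2 = 84; λ(v − 1) = 7·12 = 84. Match? YES.
Condition (ii): bk = 182·3 = 546; vr = 13·42 = 546. Match? YES.
Both conditions hold? YES.

YES


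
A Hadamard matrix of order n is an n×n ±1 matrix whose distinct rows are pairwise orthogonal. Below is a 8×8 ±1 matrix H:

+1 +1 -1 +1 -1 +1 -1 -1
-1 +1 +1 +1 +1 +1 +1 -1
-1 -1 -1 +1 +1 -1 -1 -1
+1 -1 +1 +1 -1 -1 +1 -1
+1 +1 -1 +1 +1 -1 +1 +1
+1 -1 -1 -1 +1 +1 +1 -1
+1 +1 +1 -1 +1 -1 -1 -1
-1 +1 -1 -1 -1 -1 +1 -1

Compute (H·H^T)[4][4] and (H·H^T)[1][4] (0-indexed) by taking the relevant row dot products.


Row 1 of H: [-1, 1, 1, 1, 1, 1, 1, -1].
Row 4 of H: [1, 1, -1, 1, 1, -1, 1, 1].
(H·H^T)[4][4] = Σ_j H[4][j]·H[4][j] = (1)² + (1)² + (-1)² + (1)² + (1)² + (-1)² + (1)² + (1)² = 1 + 1 + 1 + 1 + 1 + 1 + 1 + 1 = 8.
(H·H^T)[1][4] = Σ_j H[1][j]·H[4][j] = (-1)·(1) + (1)·(1) + (1)·(-1) + (1)·(1) + (1)·(1) + (1)·(-1) + (1)·(1) + (-1)·(1) = -1 + 1 + -1 + 1 + 1 + -1 + 1 + -1 = 0.
So rows 1 and 4 are orthogonal; the diagonal entry equals n = 8.

(4,4) entry = 8; (1,4) entry = 0.


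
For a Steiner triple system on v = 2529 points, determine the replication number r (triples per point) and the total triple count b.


An STS(v) is a 2-(v, 3, 1) BIBD: block size k = 3, λ = 1.
Replication: r(k − 1) = λ(v − 1) ⇒ r·2 = 2529 − 1 = 2528 ⇒ r = 1264.
Block count: b = v(v − 1)/6 = 2529·2528/6 = 6393312/6 = 1065552.
(Check via bk = vr: 1065552·3 = 3196656 = 2529·1264 = 3196656 ✓.)

r = 1264, b = 1065552.


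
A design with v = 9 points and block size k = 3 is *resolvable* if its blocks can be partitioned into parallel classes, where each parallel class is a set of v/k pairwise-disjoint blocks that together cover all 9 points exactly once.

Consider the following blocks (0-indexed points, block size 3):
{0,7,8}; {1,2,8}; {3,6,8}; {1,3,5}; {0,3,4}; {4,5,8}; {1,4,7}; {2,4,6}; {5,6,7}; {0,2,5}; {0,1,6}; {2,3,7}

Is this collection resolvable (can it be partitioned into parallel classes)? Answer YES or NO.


v = 9, block size k = 3, number of blocks = 12.
For resolvability, blocks must partition into parallel classes of size v/k = 3.
Total blocks must therefore be a multiple of 3: 12 = 3·4 + 0 ⇒ divisible ✓.
Greedy packing gives 4 candidate class(es). Each should be a full parallel class (size 3, covers all 9 points).
  Class 1 (3 blocks): {0,7,8}; {1,3,5}; {2,4,6}. Points covered: [0, 1, 2, 3, 4, 5, 6, 7, 8].
  Class 2 (3 blocks): {1,2,8}; {0,3,4}; {5,6,7}. Points covered: [0, 1, 2, 3, 4, 5, 6, 7, 8].
  Class 3 (3 blocks): {3,6,8}; {1,4,7}; {0,2,5}. Points covered: [0, 1, 2, 3, 4, 5, 6, 7, 8].
  Class 4 (3 blocks): {4,5,8}; {0,1,6}; {2,3,7}. Points covered: [0, 1, 2, 3, 4, 5, 6, 7, 8].
All classes full (size 3)? YES. All classes cover every point? YES.
Resolvable? YES.

YES
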